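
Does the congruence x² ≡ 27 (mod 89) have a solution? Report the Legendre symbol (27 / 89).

Euler's criterion: (27/89) ≡ 27^44 (mod 89).
27^2 ≡ 17 (mod 89)
27^4 ≡ 22 (mod 89)
27^8 ≡ 39 (mod 89)
27^16 ≡ 8 (mod 89)
27^32 ≡ 64 (mod 89)
27^44 = 27^(32+8+4) ≡ 88 (mod 89).
Result is 88 ≡ −1, so (27/89) = −1.

-1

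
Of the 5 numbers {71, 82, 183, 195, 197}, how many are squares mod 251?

(71/251) = -1 → non-residue.
(82/251) = -1 → non-residue.
(183/251) = -1 → non-residue.
(195/251) = +1 → QR.
(197/251) = +1 → QR.
Total quadratic residues among the 5: 2.

2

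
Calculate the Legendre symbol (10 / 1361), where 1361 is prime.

1

Pull out 2: since 1361 ≡ 1 (mod 8), (2/1361) = +1.
Reciprocity: 5 ≡ 1 and 1361 ≡ 1 (mod 4), so (5/1361) = +(1361/5).
Reduce top mod 5: now compute (1/5).
Reached (1/5) = 1. Collecting the sign flips along the way, the symbol is +1.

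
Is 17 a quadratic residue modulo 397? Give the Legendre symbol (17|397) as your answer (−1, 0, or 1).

-1

Reciprocity: 17 ≡ 1 and 397 ≡ 1 (mod 4), so (17/397) = +(397/17).
Reduce top mod 17: now compute (6/17).
Pull out 2: since 17 ≡ 1 (mod 8), (2/17) = +1.
Reciprocity: 3 ≡ 3 and 17 ≡ 1 (mod 4), so (3/17) = +(17/3).
Reduce top mod 3: now compute (2/3).
Pull out 2: since 3 ≡ 3 (mod 8), (2/3) = -1.
Reached (1/3) = 1. Collecting the sign flips along the way, the symbol is -1.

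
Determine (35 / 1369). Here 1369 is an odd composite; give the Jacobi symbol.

1

Reciprocity: 35 ≡ 3 and 1369 ≡ 1 (mod 4), so (35/1369) = +(1369/35).
Reduce top mod 35: now compute (4/35).
Pull out 2^2: since 35 ≡ 3 (mod 8), (2/35) = -1, so (2/35)^2 = +1.
Reached (1/35) = 1. Collecting the sign flips along the way, the symbol is +1.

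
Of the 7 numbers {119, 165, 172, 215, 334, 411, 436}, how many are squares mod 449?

(119/449) = -1 → non-residue.
(165/449) = -1 → non-residue.
(172/449) = -1 → non-residue.
(215/449) = -1 → non-residue.
(334/449) = +1 → QR.
(411/449) = -1 → non-residue.
(436/449) = -1 → non-residue.
Total quadratic residues among the 7: 1.

1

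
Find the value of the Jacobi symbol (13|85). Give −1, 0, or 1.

Reciprocity: 13 ≡ 1 and 85 ≡ 1 (mod 4), so (13/85) = +(85/13).
Reduce top mod 13: now compute (7/13).
Reciprocity: 7 ≡ 3 and 13 ≡ 1 (mod 4), so (7/13) = +(13/7).
Reduce top mod 7: now compute (6/7).
Pull out 2: since 7 ≡ 7 (mod 8), (2/7) = +1.
Reciprocity: 3 ≡ 3 and 7 ≡ 3 (mod 4), so (3/7) = −(7/3).
Reduce top mod 3: now compute (1/3).
Reached (1/3) = 1. Collecting the sign flips along the way, the symbol is -1.

-1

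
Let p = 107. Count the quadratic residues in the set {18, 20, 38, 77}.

(18/107) = -1 → non-residue.
(20/107) = -1 → non-residue.
(38/107) = -1 → non-residue.
(77/107) = -1 → non-residue.
Total quadratic residues among the 4: 0.

0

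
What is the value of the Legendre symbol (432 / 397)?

Euler's criterion: (432/397) ≡ 35^198 (mod 397).
35^2 ≡ 34 (mod 397)
35^4 ≡ 362 (mod 397)
35^8 ≡ 34 (mod 397)
35^16 ≡ 362 (mod 397)
35^32 ≡ 34 (mod 397)
35^64 ≡ 362 (mod 397)
35^128 ≡ 34 (mod 397)
35^198 = 35^(128+64+4+2) ≡ 1 (mod 397).
Result is 1, so (432/397) = 1.

1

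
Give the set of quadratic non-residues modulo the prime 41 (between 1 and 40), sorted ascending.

Square k = 1,…,20 (k and 41−k give the same square):
1²=1, 2²=4, 3²=9, 4²=16, 5²=25, 6²=36, 7²≡8, 8²≡23, 9²≡40, 10²≡18, 11²≡39, 12²≡21, 13²≡5, 14²≡32, 15²≡20, 16²≡10, 17²≡2, 18²≡37, 19²≡33, 20²≡31 (mod 41).
The residues are {1, 2, 4, 5, 8, 9, 10, 16, 18, 20, 21, 23, 25, 31, 32, 33, 36, 37, 39, 40}; the non-residues are the remaining 20 nonzero classes.

3 6 7 11 12 13 14 15 17 19 22 24 26 27 28 29 30 34 35 38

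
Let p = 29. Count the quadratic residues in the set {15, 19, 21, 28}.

1

(15/29) = -1 → non-residue.
(19/29) = -1 → non-residue.
(21/29) = -1 → non-residue.
(28/29) = +1 → QR.
Total quadratic residues among the 4: 1.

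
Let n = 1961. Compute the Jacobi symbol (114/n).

-1

Pull out 2: since 1961 ≡ 1 (mod 8), (2/1961) = +1.
Reciprocity: 57 ≡ 1 and 1961 ≡ 1 (mod 4), so (57/1961) = +(1961/57).
Reduce top mod 57: now compute (23/57).
Reciprocity: 23 ≡ 3 and 57 ≡ 1 (mod 4), so (23/57) = +(57/23).
Reduce top mod 23: now compute (11/23).
Reciprocity: 11 ≡ 3 and 23 ≡ 3 (mod 4), so (11/23) = −(23/11).
Reduce top mod 11: now compute (1/11).
Reached (1/11) = 1. Collecting the sign flips along the way, the symbol is -1.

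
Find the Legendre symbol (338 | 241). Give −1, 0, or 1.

First reduce: 338 ≡ 97 (mod 241).
Reciprocity: 97 ≡ 1 and 241 ≡ 1 (mod 4), so (97/241) = +(241/97).
Reduce top mod 97: now compute (47/97).
Reciprocity: 47 ≡ 3 and 97 ≡ 1 (mod 4), so (47/97) = +(97/47).
Reduce top mod 47: now compute (3/47).
Reciprocity: 3 ≡ 3 and 47 ≡ 3 (mod 4), so (3/47) = −(47/3).
Reduce top mod 3: now compute (2/3).
Pull out 2: since 3 ≡ 3 (mod 8), (2/3) = -1.
Reached (1/3) = 1. Collecting the sign flips along the way, the symbol is +1.

1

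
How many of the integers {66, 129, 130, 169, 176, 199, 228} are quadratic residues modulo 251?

2

(66/251) = +1 → QR.
(129/251) = -1 → non-residue.
(130/251) = -1 → non-residue.
(169/251) = +1 → QR.
(176/251) = -1 → non-residue.
(199/251) = -1 → non-residue.
(228/251) = -1 → non-residue.
Total quadratic residues among the 7: 2.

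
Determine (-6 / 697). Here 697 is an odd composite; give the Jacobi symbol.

1

First reduce: -6 ≡ 691 (mod 697).
Reciprocity: 691 ≡ 3 and 697 ≡ 1 (mod 4), so (691/697) = +(697/691).
Reduce top mod 691: now compute (6/691).
Pull out 2: since 691 ≡ 3 (mod 8), (2/691) = -1.
Reciprocity: 3 ≡ 3 and 691 ≡ 3 (mod 4), so (3/691) = −(691/3).
Reduce top mod 3: now compute (1/3).
Reached (1/3) = 1. Collecting the sign flips along the way, the symbol is +1.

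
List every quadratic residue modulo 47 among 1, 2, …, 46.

1 2 3 4 6 7 8 9 12 14 16 17 18 21 24 25 27 28 32 34 36 37 42

Square k = 1,…,23 (k and 47−k give the same square):
1²=1, 2²=4, 3²=9, 4²=16, 5²=25, 6²=36, 7²≡2, 8²≡17, 9²≡34, 10²≡6, 11²≡27, 12²≡3, 13²≡28, 14²≡8, 15²≡37, 16²≡21, 17²≡7, 18²≡42, 19²≡32, 20²≡24, 21²≡18, 22²≡14, 23²≡12 (mod 47).
So the quadratic residues mod 47 are {1, 2, 3, 4, 6, 7, 8, 9, 12, 14, 16, 17, 18, 21, 24, 25, 27, 28, 32, 34, 36, 37, 42}.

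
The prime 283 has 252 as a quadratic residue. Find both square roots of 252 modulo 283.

Since 283 ≡ 3 (mod 4), a square root of 252 is 252^((283+1)/4) = 252^71 mod 283.
Repeated squaring: 252^2≡112, 252^4≡92, 252^8≡257, 252^16≡110, 252^32≡214, 252^64≡233 (mod 283).
252^71 = 252^(64+4+2+1) ≡ 95 (mod 283).
Check: 95² = 9025 ≡ 252 (mod 283). The two roots are 95 and 188.

95, 188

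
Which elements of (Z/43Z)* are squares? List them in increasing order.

Square k = 1,…,21 (k and 43−k give the same square):
1²=1, 2²=4, 3²=9, 4²=16, 5²=25, 6²=36, 7²≡6, 8²≡21, 9²≡38, 10²≡14, 11²≡35, 12²≡15, 13²≡40, 14²≡24, 15²≡10, 16²≡41, 17²≡31, 18²≡23, 19²≡17, 20²≡13, 21²≡11 (mod 43).
So the quadratic residues mod 43 are {1, 4, 6, 9, 10, 11, 13, 14, 15, 16, 17, 21, 23, 24, 25, 31, 35, 36, 38, 40, 41}.

1 4 6 9 10 11 13 14 15 16 17 21 23 24 25 31 35 36 38 40 41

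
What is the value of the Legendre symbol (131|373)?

Reciprocity: 131 ≡ 3 and 373 ≡ 1 (mod 4), so (131/373) = +(373/131).
Reduce top mod 131: now compute (111/131).
Reciprocity: 111 ≡ 3 and 131 ≡ 3 (mod 4), so (111/131) = −(131/111).
Reduce top mod 111: now compute (20/111).
Pull out 2^2: since 111 ≡ 7 (mod 8), (2/111) = +1, so (2/111)^2 = +1.
Reciprocity: 5 ≡ 1 and 111 ≡ 3 (mod 4), so (5/111) = +(111/5).
Reduce top mod 5: now compute (1/5).
Reached (1/5) = 1. Collecting the sign flips along the way, the symbol is -1.

-1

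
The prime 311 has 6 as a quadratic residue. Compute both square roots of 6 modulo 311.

95, 216

Since 311 ≡ 3 (mod 4), a square root of 6 is 6^((311+1)/4) = 6^78 mod 311.
Repeated squaring: 6^2≡36, 6^4≡52, 6^8≡216, 6^16≡6, 6^32≡36, 6^64≡52 (mod 311).
6^78 = 6^(64+8+4+2) ≡ 216 (mod 311).
Check: 216² = 46656 ≡ 6 (mod 311). The two roots are 95 and 216.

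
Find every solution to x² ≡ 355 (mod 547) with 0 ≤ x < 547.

101, 446

Since 547 ≡ 3 (mod 4), a square root of 355 is 355^((547+1)/4) = 355^137 mod 547.
Repeated squaring: 355^2≡215, 355^4≡277, 355^8≡149, 355^16≡321, 355^32≡205, 355^64≡453, 355^128≡84 (mod 547).
355^137 = 355^(128+8+1) ≡ 446 (mod 547).
Check: 446² = 198916 ≡ 355 (mod 547). The two roots are 101 and 446.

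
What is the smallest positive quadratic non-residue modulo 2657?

3

(2/2657) = +1, so 2 is a residue.
(3/2657) = −1, so 3 is the smallest positive non-residue mod 2657.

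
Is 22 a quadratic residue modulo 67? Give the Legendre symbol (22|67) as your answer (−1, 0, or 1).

1

Pull out 2: since 67 ≡ 3 (mod 8), (2/67) = -1.
Reciprocity: 11 ≡ 3 and 67 ≡ 3 (mod 4), so (11/67) = −(67/11).
Reduce top mod 11: now compute (1/11).
Reached (1/11) = 1. Collecting the sign flips along the way, the symbol is +1.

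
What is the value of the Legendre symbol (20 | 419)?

1

Euler's criterion: (20/419) ≡ 20^209 (mod 419).
20^2 ≡ 400 (mod 419)
20^4 ≡ 361 (mod 419)
20^8 ≡ 12 (mod 419)
20^16 ≡ 144 (mod 419)
20^32 ≡ 205 (mod 419)
20^64 ≡ 125 (mod 419)
20^128 ≡ 122 (mod 419)
20^209 = 20^(128+64+16+1) ≡ 1 (mod 419).
Result is 1, so (20/419) = 1.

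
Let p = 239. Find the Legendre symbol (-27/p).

Euler's criterion: (-27/239) ≡ 212^119 (mod 239).
212^2 ≡ 12 (mod 239)
212^4 ≡ 144 (mod 239)
212^8 ≡ 182 (mod 239)
212^16 ≡ 142 (mod 239)
212^32 ≡ 88 (mod 239)
212^64 ≡ 96 (mod 239)
212^119 = 212^(64+32+16+4+2+1) ≡ 238 (mod 239).
Result is 238 ≡ −1, so (-27/239) = −1.

-1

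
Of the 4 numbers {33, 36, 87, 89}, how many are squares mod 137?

(33/137) = -1 → non-residue.
(36/137) = +1 → QR.
(87/137) = +1 → QR.
(89/137) = -1 → non-residue.
Total quadratic residues among the 4: 2.

2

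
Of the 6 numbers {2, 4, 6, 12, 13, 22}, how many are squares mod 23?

(2/23) = +1 → QR.
(4/23) = +1 → QR.
(6/23) = +1 → QR.
(12/23) = +1 → QR.
(13/23) = +1 → QR.
(22/23) = -1 → non-residue.
Total quadratic residues among the 6: 5.

5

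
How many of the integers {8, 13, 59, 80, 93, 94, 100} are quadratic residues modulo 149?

2

(8/149) = -1 → non-residue.
(13/149) = -1 → non-residue.
(59/149) = -1 → non-residue.
(80/149) = +1 → QR.
(93/149) = -1 → non-residue.
(94/149) = -1 → non-residue.
(100/149) = +1 → QR.
Total quadratic residues among the 7: 2.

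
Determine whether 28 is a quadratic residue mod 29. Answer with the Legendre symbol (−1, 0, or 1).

Pull out 2^2: since 29 ≡ 5 (mod 8), (2/29) = -1, so (2/29)^2 = +1.
Reciprocity: 7 ≡ 3 and 29 ≡ 1 (mod 4), so (7/29) = +(29/7).
Reduce top mod 7: now compute (1/7).
Reached (1/7) = 1. Collecting the sign flips along the way, the symbol is +1.

1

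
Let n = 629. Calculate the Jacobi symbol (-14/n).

1

First reduce: -14 ≡ 615 (mod 629).
Reciprocity: 615 ≡ 3 and 629 ≡ 1 (mod 4), so (615/629) = +(629/615).
Reduce top mod 615: now compute (14/615).
Pull out 2: since 615 ≡ 7 (mod 8), (2/615) = +1.
Reciprocity: 7 ≡ 3 and 615 ≡ 3 (mod 4), so (7/615) = −(615/7).
Reduce top mod 7: now compute (6/7).
Pull out 2: since 7 ≡ 7 (mod 8), (2/7) = +1.
Reciprocity: 3 ≡ 3 and 7 ≡ 3 (mod 4), so (3/7) = −(7/3).
Reduce top mod 3: now compute (1/3).
Reached (1/3) = 1. Collecting the sign flips along the way, the symbol is +1.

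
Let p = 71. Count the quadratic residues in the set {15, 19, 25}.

3

(15/71) = +1 → QR.
(19/71) = +1 → QR.
(25/71) = +1 → QR.
Total quadratic residues among the 3: 3.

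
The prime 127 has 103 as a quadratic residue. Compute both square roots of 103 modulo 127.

Since 127 ≡ 3 (mod 4), a square root of 103 is 103^((127+1)/4) = 103^32 mod 127.
Repeated squaring: 103^2≡68, 103^4≡52, 103^8≡37, 103^16≡99, 103^32≡22 (mod 127).
103^32 = 103^(32) ≡ 22 (mod 127).
Check: 22² = 484 ≡ 103 (mod 127). The two roots are 22 and 105.

22, 105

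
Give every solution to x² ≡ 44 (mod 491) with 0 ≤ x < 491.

59, 432

Since 491 ≡ 3 (mod 4), a square root of 44 is 44^((491+1)/4) = 44^123 mod 491.
Repeated squaring: 44^2≡463, 44^4≡293, 44^8≡415, 44^16≡375, 44^32≡199, 44^64≡321 (mod 491).
44^123 = 44^(64+32+16+8+2+1) ≡ 432 (mod 491).
Check: 432² = 186624 ≡ 44 (mod 491). The two roots are 59 and 432.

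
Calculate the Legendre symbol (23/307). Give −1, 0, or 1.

-1

Reciprocity: 23 ≡ 3 and 307 ≡ 3 (mod 4), so (23/307) = −(307/23).
Reduce top mod 23: now compute (8/23).
Pull out 2^3: since 23 ≡ 7 (mod 8), (2/23) = +1, so (2/23)^3 = +1.
Reached (1/23) = 1. Collecting the sign flips along the way, the symbol is -1.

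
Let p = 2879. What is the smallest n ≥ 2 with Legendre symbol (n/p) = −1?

7

(2/2879) = +1, so 2 is a residue.
(3/2879) = +1, so 3 is a residue.
(4/2879) = +1, so 4 is a residue.
(5/2879) = +1, so 5 is a residue.
(6/2879) = +1, so 6 is a residue.
(7/2879) = −1, so 7 is the smallest positive non-residue mod 2879.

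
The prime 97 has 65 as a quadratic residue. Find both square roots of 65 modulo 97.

29, 68

97 ≡ 1 (mod 4), so we find a root by search.
Trying successive values, 29² = 841 ≡ 65 (mod 97). The other root is 97 − 29 = 68.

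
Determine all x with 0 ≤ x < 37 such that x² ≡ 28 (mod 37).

37 ≡ 1 (mod 4), so we find a root by search.
Trying successive values, 18² = 324 ≡ 28 (mod 37). The other root is 37 − 18 = 19.

18, 19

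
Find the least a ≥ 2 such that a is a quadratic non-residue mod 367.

(2/367) = +1, so 2 is a residue.
(3/367) = −1, so 3 is the smallest positive non-residue mod 367.

3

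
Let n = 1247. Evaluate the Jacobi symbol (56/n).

Pull out 2^3: since 1247 ≡ 7 (mod 8), (2/1247) = +1, so (2/1247)^3 = +1.
Reciprocity: 7 ≡ 3 and 1247 ≡ 3 (mod 4), so (7/1247) = −(1247/7).
Reduce top mod 7: now compute (1/7).
Reached (1/7) = 1. Collecting the sign flips along the way, the symbol is -1.

-1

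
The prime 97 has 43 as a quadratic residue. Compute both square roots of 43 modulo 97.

25, 72

97 ≡ 1 (mod 4), so we find a root by search.
Trying successive values, 25² = 625 ≡ 43 (mod 97). The other root is 97 − 25 = 72.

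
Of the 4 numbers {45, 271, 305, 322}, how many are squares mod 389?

2

(45/389) = +1 → QR.
(271/389) = -1 → non-residue.
(305/389) = -1 → non-residue.
(322/389) = +1 → QR.
Total quadratic residues among the 4: 2.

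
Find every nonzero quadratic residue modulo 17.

1,2,4,8,9,13,15,16

Square k = 1,…,8 (k and 17−k give the same square):
1²=1, 2²=4, 3²=9, 4²=16, 5²≡8, 6²≡2, 7²≡15, 8²≡13 (mod 17).
So the quadratic residues mod 17 are {1, 2, 4, 8, 9, 13, 15, 16}.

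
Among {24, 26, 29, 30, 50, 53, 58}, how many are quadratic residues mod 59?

3

(24/59) = -1 → non-residue.
(26/59) = +1 → QR.
(29/59) = +1 → QR.
(30/59) = -1 → non-residue.
(50/59) = -1 → non-residue.
(53/59) = +1 → QR.
(58/59) = -1 → non-residue.
Total quadratic residues among the 7: 3.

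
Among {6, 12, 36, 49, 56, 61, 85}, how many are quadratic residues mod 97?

6

(6/97) = +1 → QR.
(12/97) = +1 → QR.
(36/97) = +1 → QR.
(49/97) = +1 → QR.
(56/97) = -1 → non-residue.
(61/97) = +1 → QR.
(85/97) = +1 → QR.
Total quadratic residues among the 7: 6.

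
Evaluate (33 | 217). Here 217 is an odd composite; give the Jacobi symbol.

-1

Reciprocity: 33 ≡ 1 and 217 ≡ 1 (mod 4), so (33/217) = +(217/33).
Reduce top mod 33: now compute (19/33).
Reciprocity: 19 ≡ 3 and 33 ≡ 1 (mod 4), so (19/33) = +(33/19).
Reduce top mod 19: now compute (14/19).
Pull out 2: since 19 ≡ 3 (mod 8), (2/19) = -1.
Reciprocity: 7 ≡ 3 and 19 ≡ 3 (mod 4), so (7/19) = −(19/7).
Reduce top mod 7: now compute (5/7).
Reciprocity: 5 ≡ 1 and 7 ≡ 3 (mod 4), so (5/7) = +(7/5).
Reduce top mod 5: now compute (2/5).
Pull out 2: since 5 ≡ 5 (mod 8), (2/5) = -1.
Reached (1/5) = 1. Collecting the sign flips along the way, the symbol is -1.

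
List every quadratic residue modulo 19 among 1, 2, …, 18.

Square k = 1,…,9 (k and 19−k give the same square):
1²=1, 2²=4, 3²=9, 4²=16, 5²≡6, 6²≡17, 7²≡11, 8²≡7, 9²≡5 (mod 19).
So the quadratic residues mod 19 are {1, 4, 5, 6, 7, 9, 11, 16, 17}.

1,4,5,6,7,9,11,16,17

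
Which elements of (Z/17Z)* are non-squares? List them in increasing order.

3,5,6,7,10,11,12,14

Square k = 1,…,8 (k and 17−k give the same square):
1²=1, 2²=4, 3²=9, 4²=16, 5²≡8, 6²≡2, 7²≡15, 8²≡13 (mod 17).
The residues are {1, 2, 4, 8, 9, 13, 15, 16}; the non-residues are the remaining 8 nonzero classes.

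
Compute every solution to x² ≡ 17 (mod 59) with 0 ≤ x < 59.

28, 31

Since 59 ≡ 3 (mod 4), a square root of 17 is 17^((59+1)/4) = 17^15 mod 59.
Repeated squaring: 17^2≡53, 17^4≡36, 17^8≡57 (mod 59).
17^15 = 17^(8+4+2+1) ≡ 28 (mod 59).
Check: 28² = 784 ≡ 17 (mod 59). The two roots are 28 and 31.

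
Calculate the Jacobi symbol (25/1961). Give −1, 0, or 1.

Reciprocity: 25 ≡ 1 and 1961 ≡ 1 (mod 4), so (25/1961) = +(1961/25).
Reduce top mod 25: now compute (11/25).
Reciprocity: 11 ≡ 3 and 25 ≡ 1 (mod 4), so (11/25) = +(25/11).
Reduce top mod 11: now compute (3/11).
Reciprocity: 3 ≡ 3 and 11 ≡ 3 (mod 4), so (3/11) = −(11/3).
Reduce top mod 3: now compute (2/3).
Pull out 2: since 3 ≡ 3 (mod 8), (2/3) = -1.
Reached (1/3) = 1. Collecting the sign flips along the way, the symbol is +1.

1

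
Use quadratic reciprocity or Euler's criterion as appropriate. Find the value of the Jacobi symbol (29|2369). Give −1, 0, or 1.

Reciprocity: 29 ≡ 1 and 2369 ≡ 1 (mod 4), so (29/2369) = +(2369/29).
Reduce top mod 29: now compute (20/29).
Pull out 2^2: since 29 ≡ 5 (mod 8), (2/29) = -1, so (2/29)^2 = +1.
Reciprocity: 5 ≡ 1 and 29 ≡ 1 (mod 4), so (5/29) = +(29/5).
Reduce top mod 5: now compute (4/5).
Pull out 2^2: since 5 ≡ 5 (mod 8), (2/5) = -1, so (2/5)^2 = +1.
Reached (1/5) = 1. Collecting the sign flips along the way, the symbol is +1.

1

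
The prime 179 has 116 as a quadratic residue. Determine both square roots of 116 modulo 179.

Since 179 ≡ 3 (mod 4), a square root of 116 is 116^((179+1)/4) = 116^45 mod 179.
Repeated squaring: 116^2≡31, 116^4≡66, 116^8≡60, 116^16≡20, 116^32≡42 (mod 179).
116^45 = 116^(32+8+4+1) ≡ 142 (mod 179).
Check: 142² = 20164 ≡ 116 (mod 179). The two roots are 37 and 142.

37, 142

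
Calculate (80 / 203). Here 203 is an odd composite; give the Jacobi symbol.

-1

Pull out 2^4: since 203 ≡ 3 (mod 8), (2/203) = -1, so (2/203)^4 = +1.
Reciprocity: 5 ≡ 1 and 203 ≡ 3 (mod 4), so (5/203) = +(203/5).
Reduce top mod 5: now compute (3/5).
Reciprocity: 3 ≡ 3 and 5 ≡ 1 (mod 4), so (3/5) = +(5/3).
Reduce top mod 3: now compute (2/3).
Pull out 2: since 3 ≡ 3 (mod 8), (2/3) = -1.
Reached (1/3) = 1. Collecting the sign flips along the way, the symbol is -1.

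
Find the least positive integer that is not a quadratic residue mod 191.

(2/191) = +1, so 2 is a residue.
(3/191) = +1, so 3 is a residue.
(4/191) = +1, so 4 is a residue.
(5/191) = +1, so 5 is a residue.
(6/191) = +1, so 6 is a residue.
(7/191) = −1, so 7 is the smallest positive non-residue mod 191.

7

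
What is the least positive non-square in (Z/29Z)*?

(2/29) = −1, so 2 is the smallest positive non-residue mod 29.

2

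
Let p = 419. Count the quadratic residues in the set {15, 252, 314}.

(15/419) = +1 → QR.
(252/419) = +1 → QR.
(314/419) = -1 → non-residue.
Total quadratic residues among the 3: 2.

2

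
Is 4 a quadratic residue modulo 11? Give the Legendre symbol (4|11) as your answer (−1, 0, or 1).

Pull out 2^2: since 11 ≡ 3 (mod 8), (2/11) = -1, so (2/11)^2 = +1.
Reached (1/11) = 1. Collecting the sign flips along the way, the symbol is +1.

1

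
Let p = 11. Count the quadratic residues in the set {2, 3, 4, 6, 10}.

2

(2/11) = -1 → non-residue.
(3/11) = +1 → QR.
(4/11) = +1 → QR.
(6/11) = -1 → non-residue.
(10/11) = -1 → non-residue.
Total quadratic residues among the 5: 2.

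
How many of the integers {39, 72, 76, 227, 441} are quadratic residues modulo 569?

2

(39/569) = -1 → non-residue.
(72/569) = +1 → QR.
(76/569) = -1 → non-residue.
(227/569) = -1 → non-residue.
(441/569) = +1 → QR.
Total quadratic residues among the 5: 2.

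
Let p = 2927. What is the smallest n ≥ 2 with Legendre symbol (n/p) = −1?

(2/2927) = +1, so 2 is a residue.
(3/2927) = +1, so 3 is a residue.
(4/2927) = +1, so 4 is a residue.
(5/2927) = −1, so 5 is the smallest positive non-residue mod 2927.

5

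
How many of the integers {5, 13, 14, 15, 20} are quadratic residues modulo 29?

(5/29) = +1 → QR.
(13/29) = +1 → QR.
(14/29) = -1 → non-residue.
(15/29) = -1 → non-residue.
(20/29) = +1 → QR.
Total quadratic residues among the 5: 3.

3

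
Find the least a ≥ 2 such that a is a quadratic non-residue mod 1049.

3

(2/1049) = +1, so 2 is a residue.
(3/1049) = −1, so 3 is the smallest positive non-residue mod 1049.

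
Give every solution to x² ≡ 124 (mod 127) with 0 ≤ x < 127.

Since 127 ≡ 3 (mod 4), a square root of 124 is 124^((127+1)/4) = 124^32 mod 127.
Repeated squaring: 124^2≡9, 124^4≡81, 124^8≡84, 124^16≡71, 124^32≡88 (mod 127).
124^32 = 124^(32) ≡ 88 (mod 127).
Check: 88² = 7744 ≡ 124 (mod 127). The two roots are 39 and 88.

39, 88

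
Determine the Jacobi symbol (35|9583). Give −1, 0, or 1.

Reciprocity: 35 ≡ 3 and 9583 ≡ 3 (mod 4), so (35/9583) = −(9583/35).
Reduce top mod 35: now compute (28/35).
Pull out 2^2: since 35 ≡ 3 (mod 8), (2/35) = -1, so (2/35)^2 = +1.
Reciprocity: 7 ≡ 3 and 35 ≡ 3 (mod 4), so (7/35) = −(35/7).
Reduce top mod 7: now compute (0/7).
Top reduces to 0: gcd > 1, so the symbol is 0.

0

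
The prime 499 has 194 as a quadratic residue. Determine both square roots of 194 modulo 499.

72, 427

Since 499 ≡ 3 (mod 4), a square root of 194 is 194^((499+1)/4) = 194^125 mod 499.
Repeated squaring: 194^2≡211, 194^4≡110, 194^8≡124, 194^16≡406, 194^32≡166, 194^64≡111 (mod 499).
194^125 = 194^(64+32+16+8+4+1) ≡ 427 (mod 499).
Check: 427² = 182329 ≡ 194 (mod 499). The two roots are 72 and 427.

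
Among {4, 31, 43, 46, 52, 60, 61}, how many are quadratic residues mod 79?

(4/79) = +1 → QR.
(31/79) = +1 → QR.
(43/79) = -1 → non-residue.
(46/79) = +1 → QR.
(52/79) = +1 → QR.
(60/79) = -1 → non-residue.
(61/79) = -1 → non-residue.
Total quadratic residues among the 7: 4.

4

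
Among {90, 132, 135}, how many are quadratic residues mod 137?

1

(90/137) = -1 → non-residue.
(132/137) = -1 → non-residue.
(135/137) = +1 → QR.
Total quadratic residues among the 3: 1.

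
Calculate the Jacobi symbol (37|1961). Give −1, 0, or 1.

Reciprocity: 37 ≡ 1 and 1961 ≡ 1 (mod 4), so (37/1961) = +(1961/37).
Reduce top mod 37: now compute (0/37).
Top reduces to 0: gcd > 1, so the symbol is 0.

0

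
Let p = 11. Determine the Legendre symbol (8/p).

-1

Pull out 2^3: since 11 ≡ 3 (mod 8), (2/11) = -1, so (2/11)^3 = -1.
Reached (1/11) = 1. Collecting the sign flips along the way, the symbol is -1.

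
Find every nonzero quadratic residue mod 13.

Square k = 1,…,6 (k and 13−k give the same square):
1²=1, 2²=4, 3²=9, 4²≡3, 5²≡12, 6²≡10 (mod 13).
So the quadratic residues mod 13 are {1, 3, 4, 9, 10, 12}.

1,3,4,9,10,12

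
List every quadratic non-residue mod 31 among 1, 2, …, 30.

Square k = 1,…,15 (k and 31−k give the same square):
1²=1, 2²=4, 3²=9, 4²=16, 5²=25, 6²≡5, 7²≡18, 8²≡2, 9²≡19, 10²≡7, 11²≡28, 12²≡20, 13²≡14, 14²≡10, 15²≡8 (mod 31).
The residues are {1, 2, 4, 5, 7, 8, 9, 10, 14, 16, 18, 19, 20, 25, 28}; the non-residues are the remaining 15 nonzero classes.

3, 6, 11, 12, 13, 15, 17, 21, 22, 23, 24, 26, 27, 29, 30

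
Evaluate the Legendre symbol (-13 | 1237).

First reduce: -13 ≡ 1224 (mod 1237).
Pull out 2^3: since 1237 ≡ 5 (mod 8), (2/1237) = -1, so (2/1237)^3 = -1.
Reciprocity: 153 ≡ 1 and 1237 ≡ 1 (mod 4), so (153/1237) = +(1237/153).
Reduce top mod 153: now compute (13/153).
Reciprocity: 13 ≡ 1 and 153 ≡ 1 (mod 4), so (13/153) = +(153/13).
Reduce top mod 13: now compute (10/13).
Pull out 2: since 13 ≡ 5 (mod 8), (2/13) = -1.
Reciprocity: 5 ≡ 1 and 13 ≡ 1 (mod 4), so (5/13) = +(13/5).
Reduce top mod 5: now compute (3/5).
Reciprocity: 3 ≡ 3 and 5 ≡ 1 (mod 4), so (3/5) = +(5/3).
Reduce top mod 3: now compute (2/3).
Pull out 2: since 3 ≡ 3 (mod 8), (2/3) = -1.
Reached (1/3) = 1. Collecting the sign flips along the way, the symbol is -1.

-1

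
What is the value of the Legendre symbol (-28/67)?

1

First reduce: -28 ≡ 39 (mod 67).
Reciprocity: 39 ≡ 3 and 67 ≡ 3 (mod 4), so (39/67) = −(67/39).
Reduce top mod 39: now compute (28/39).
Pull out 2^2: since 39 ≡ 7 (mod 8), (2/39) = +1, so (2/39)^2 = +1.
Reciprocity: 7 ≡ 3 and 39 ≡ 3 (mod 4), so (7/39) = −(39/7).
Reduce top mod 7: now compute (4/7).
Pull out 2^2: since 7 ≡ 7 (mod 8), (2/7) = +1, so (2/7)^2 = +1.
Reached (1/7) = 1. Collecting the sign flips along the way, the symbol is +1.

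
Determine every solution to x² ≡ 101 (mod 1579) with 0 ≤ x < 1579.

498, 1081

Since 1579 ≡ 3 (mod 4), a square root of 101 is 101^((1579+1)/4) = 101^395 mod 1579.
Repeated squaring: 101^2≡727, 101^4≡1143, 101^8≡616, 101^16≡496, 101^32≡1271, 101^64≡124, 101^128≡1165, 101^256≡864 (mod 1579).
101^395 = 101^(256+128+8+2+1) ≡ 498 (mod 1579).
Check: 498² = 248004 ≡ 101 (mod 1579). The two roots are 498 and 1081.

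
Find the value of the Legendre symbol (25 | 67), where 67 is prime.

Reciprocity: 25 ≡ 1 and 67 ≡ 3 (mod 4), so (25/67) = +(67/25).
Reduce top mod 25: now compute (17/25).
Reciprocity: 17 ≡ 1 and 25 ≡ 1 (mod 4), so (17/25) = +(25/17).
Reduce top mod 17: now compute (8/17).
Pull out 2^3: since 17 ≡ 1 (mod 8), (2/17) = +1, so (2/17)^3 = +1.
Reached (1/17) = 1. Collecting the sign flips along the way, the symbol is +1.

1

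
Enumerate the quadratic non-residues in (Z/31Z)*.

3,6,11,12,13,15,17,21,22,23,24,26,27,29,30

Square k = 1,…,15 (k and 31−k give the same square):
1²=1, 2²=4, 3²=9, 4²=16, 5²=25, 6²≡5, 7²≡18, 8²≡2, 9²≡19, 10²≡7, 11²≡28, 12²≡20, 13²≡14, 14²≡10, 15²≡8 (mod 31).
The residues are {1, 2, 4, 5, 7, 8, 9, 10, 14, 16, 18, 19, 20, 25, 28}; the non-residues are the remaining 15 nonzero classes.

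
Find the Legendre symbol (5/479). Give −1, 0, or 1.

1

Euler's criterion: (5/479) ≡ 5^239 (mod 479).
5^2 ≡ 25 (mod 479)
5^4 ≡ 146 (mod 479)
5^8 ≡ 240 (mod 479)
5^16 ≡ 120 (mod 479)
5^32 ≡ 30 (mod 479)
5^64 ≡ 421 (mod 479)
5^128 ≡ 11 (mod 479)
5^239 = 5^(128+64+32+8+4+2+1) ≡ 1 (mod 479).
Result is 1, so (5/479) = 1.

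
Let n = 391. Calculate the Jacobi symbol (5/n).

Reciprocity: 5 ≡ 1 and 391 ≡ 3 (mod 4), so (5/391) = +(391/5).
Reduce top mod 5: now compute (1/5).
Reached (1/5) = 1. Collecting the sign flips along the way, the symbol is +1.

1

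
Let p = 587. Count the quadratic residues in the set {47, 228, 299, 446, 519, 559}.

(47/587) = +1 → QR.
(228/587) = -1 → non-residue.
(299/587) = +1 → QR.
(446/587) = -1 → non-residue.
(519/587) = -1 → non-residue.
(559/587) = -1 → non-residue.
Total quadratic residues among the 6: 2.

2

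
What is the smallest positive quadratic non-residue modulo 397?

2

(2/397) = −1, so 2 is the smallest positive non-residue mod 397.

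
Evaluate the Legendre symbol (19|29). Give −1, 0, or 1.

Euler's criterion: (19/29) ≡ 19^14 (mod 29).
19^2 ≡ 13 (mod 29)
19^4 ≡ 24 (mod 29)
19^8 ≡ 25 (mod 29)
19^14 = 19^(8+4+2) ≡ 28 (mod 29).
Result is 28 ≡ −1, so (19/29) = −1.

-1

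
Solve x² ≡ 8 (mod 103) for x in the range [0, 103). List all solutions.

Since 103 ≡ 3 (mod 4), a square root of 8 is 8^((103+1)/4) = 8^26 mod 103.
Repeated squaring: 8^2≡64, 8^4≡79, 8^8≡61, 8^16≡13 (mod 103).
8^26 = 8^(16+8+2) ≡ 76 (mod 103).
Check: 76² = 5776 ≡ 8 (mod 103). The two roots are 27 and 76.

27, 76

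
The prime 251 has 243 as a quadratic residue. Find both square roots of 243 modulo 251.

Since 251 ≡ 3 (mod 4), a square root of 243 is 243^((251+1)/4) = 243^63 mod 251.
Repeated squaring: 243^2≡64, 243^4≡80, 243^8≡125, 243^16≡63, 243^32≡204 (mod 251).
243^63 = 243^(32+16+8+4+2+1) ≡ 69 (mod 251).
Check: 69² = 4761 ≡ 243 (mod 251). The two roots are 69 and 182.

69, 182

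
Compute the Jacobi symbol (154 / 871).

Pull out 2: since 871 ≡ 7 (mod 8), (2/871) = +1.
Reciprocity: 77 ≡ 1 and 871 ≡ 3 (mod 4), so (77/871) = +(871/77).
Reduce top mod 77: now compute (24/77).
Pull out 2^3: since 77 ≡ 5 (mod 8), (2/77) = -1, so (2/77)^3 = -1.
Reciprocity: 3 ≡ 3 and 77 ≡ 1 (mod 4), so (3/77) = +(77/3).
Reduce top mod 3: now compute (2/3).
Pull out 2: since 3 ≡ 3 (mod 8), (2/3) = -1.
Reached (1/3) = 1. Collecting the sign flips along the way, the symbol is +1.

1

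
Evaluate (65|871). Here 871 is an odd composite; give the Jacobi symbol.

Reciprocity: 65 ≡ 1 and 871 ≡ 3 (mod 4), so (65/871) = +(871/65).
Reduce top mod 65: now compute (26/65).
Pull out 2: since 65 ≡ 1 (mod 8), (2/65) = +1.
Reciprocity: 13 ≡ 1 and 65 ≡ 1 (mod 4), so (13/65) = +(65/13).
Reduce top mod 13: now compute (0/13).
Top reduces to 0: gcd > 1, so the symbol is 0.

0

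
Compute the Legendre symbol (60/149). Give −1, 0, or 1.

Pull out 2^2: since 149 ≡ 5 (mod 8), (2/149) = -1, so (2/149)^2 = +1.
Reciprocity: 15 ≡ 3 and 149 ≡ 1 (mod 4), so (15/149) = +(149/15).
Reduce top mod 15: now compute (14/15).
Pull out 2: since 15 ≡ 7 (mod 8), (2/15) = +1.
Reciprocity: 7 ≡ 3 and 15 ≡ 3 (mod 4), so (7/15) = −(15/7).
Reduce top mod 7: now compute (1/7).
Reached (1/7) = 1. Collecting the sign flips along the way, the symbol is -1.

-1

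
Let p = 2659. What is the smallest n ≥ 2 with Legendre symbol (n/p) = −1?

(2/2659) = −1, so 2 is the smallest positive non-residue mod 2659.

2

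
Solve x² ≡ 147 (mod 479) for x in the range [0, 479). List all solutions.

Since 479 ≡ 3 (mod 4), a square root of 147 is 147^((479+1)/4) = 147^120 mod 479.
Repeated squaring: 147^2≡54, 147^4≡42, 147^8≡327, 147^16≡112, 147^32≡90, 147^64≡436 (mod 479).
147^120 = 147^(64+32+16+8) ≡ 262 (mod 479).
Check: 262² = 68644 ≡ 147 (mod 479). The two roots are 217 and 262.

217, 262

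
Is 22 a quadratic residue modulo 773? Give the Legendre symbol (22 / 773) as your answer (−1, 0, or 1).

-1

Euler's criterion: (22/773) ≡ 22^386 (mod 773).
22^2 ≡ 484 (mod 773)
22^4 ≡ 37 (mod 773)
22^8 ≡ 596 (mod 773)
22^16 ≡ 409 (mod 773)
22^32 ≡ 313 (mod 773)
22^64 ≡ 571 (mod 773)
22^128 ≡ 608 (mod 773)
22^256 ≡ 170 (mod 773)
22^386 = 22^(256+128+2) ≡ 772 (mod 773).
Result is 772 ≡ −1, so (22/773) = −1.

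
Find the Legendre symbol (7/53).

1

Reciprocity: 7 ≡ 3 and 53 ≡ 1 (mod 4), so (7/53) = +(53/7).
Reduce top mod 7: now compute (4/7).
Pull out 2^2: since 7 ≡ 7 (mod 8), (2/7) = +1, so (2/7)^2 = +1.
Reached (1/7) = 1. Collecting the sign flips along the way, the symbol is +1.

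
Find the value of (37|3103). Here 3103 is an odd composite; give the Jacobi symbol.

-1

Reciprocity: 37 ≡ 1 and 3103 ≡ 3 (mod 4), so (37/3103) = +(3103/37).
Reduce top mod 37: now compute (32/37).
Pull out 2^5: since 37 ≡ 5 (mod 8), (2/37) = -1, so (2/37)^5 = -1.
Reached (1/37) = 1. Collecting the sign flips along the way, the symbol is -1.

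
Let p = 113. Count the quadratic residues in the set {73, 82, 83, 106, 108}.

3

(73/113) = -1 → non-residue.
(82/113) = +1 → QR.
(83/113) = +1 → QR.
(106/113) = +1 → QR.
(108/113) = -1 → non-residue.
Total quadratic residues among the 5: 3.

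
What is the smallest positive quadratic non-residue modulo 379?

(2/379) = −1, so 2 is the smallest positive non-residue mod 379.

2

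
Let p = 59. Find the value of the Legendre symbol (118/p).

First reduce: 118 ≡ 0 (mod 59).
Top reduces to 0: gcd > 1, so the symbol is 0.

0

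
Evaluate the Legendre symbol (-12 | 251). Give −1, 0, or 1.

-1

Euler's criterion: (-12/251) ≡ 239^125 (mod 251).
239^2 ≡ 144 (mod 251)
239^4 ≡ 154 (mod 251)
239^8 ≡ 122 (mod 251)
239^16 ≡ 75 (mod 251)
239^32 ≡ 103 (mod 251)
239^64 ≡ 67 (mod 251)
239^125 = 239^(64+32+16+8+4+1) ≡ 250 (mod 251).
Result is 250 ≡ −1, so (-12/251) = −1.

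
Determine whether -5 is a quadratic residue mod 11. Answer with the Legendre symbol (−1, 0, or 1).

-1

First reduce: -5 ≡ 6 (mod 11).
Pull out 2: since 11 ≡ 3 (mod 8), (2/11) = -1.
Reciprocity: 3 ≡ 3 and 11 ≡ 3 (mod 4), so (3/11) = −(11/3).
Reduce top mod 3: now compute (2/3).
Pull out 2: since 3 ≡ 3 (mod 8), (2/3) = -1.
Reached (1/3) = 1. Collecting the sign flips along the way, the symbol is -1.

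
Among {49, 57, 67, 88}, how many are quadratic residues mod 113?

(49/113) = +1 → QR.
(57/113) = +1 → QR.
(67/113) = -1 → non-residue.
(88/113) = +1 → QR.
Total quadratic residues among the 4: 3.

3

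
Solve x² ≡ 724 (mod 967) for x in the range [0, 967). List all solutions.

Since 967 ≡ 3 (mod 4), a square root of 724 is 724^((967+1)/4) = 724^242 mod 967.
Repeated squaring: 724^2≡62, 724^4≡943, 724^8≡576, 724^16≡95, 724^32≡322, 724^64≡215, 724^128≡776 (mod 967).
724^242 = 724^(128+64+32+16+2) ≡ 336 (mod 967).
Check: 336² = 112896 ≡ 724 (mod 967). The two roots are 336 and 631.

336, 631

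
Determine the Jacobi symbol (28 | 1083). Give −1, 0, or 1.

Pull out 2^2: since 1083 ≡ 3 (mod 8), (2/1083) = -1, so (2/1083)^2 = +1.
Reciprocity: 7 ≡ 3 and 1083 ≡ 3 (mod 4), so (7/1083) = −(1083/7).
Reduce top mod 7: now compute (5/7).
Reciprocity: 5 ≡ 1 and 7 ≡ 3 (mod 4), so (5/7) = +(7/5).
Reduce top mod 5: now compute (2/5).
Pull out 2: since 5 ≡ 5 (mod 8), (2/5) = -1.
Reached (1/5) = 1. Collecting the sign flips along the way, the symbol is +1.

1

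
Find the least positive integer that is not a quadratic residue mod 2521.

(2/2521) = +1, so 2 is a residue.
(3/2521) = +1, so 3 is a residue.
(4/2521) = +1, so 4 is a residue.
(5/2521) = +1, so 5 is a residue.
(6/2521) = +1, so 6 is a residue.
(7/2521) = +1, so 7 is a residue.
(8/2521) = +1, so 8 is a residue.
(9/2521) = +1, so 9 is a residue.
(10/2521) = +1, so 10 is a residue.
(11/2521) = −1, so 11 is the smallest positive non-residue mod 2521.

11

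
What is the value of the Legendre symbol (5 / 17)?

Euler's criterion: (5/17) ≡ 5^8 (mod 17).
5^2 ≡ 8 (mod 17)
5^4 ≡ 13 (mod 17)
5^8 ≡ 16 (mod 17)
5^8 = 5^(8) ≡ 16 (mod 17).
Result is 16 ≡ −1, so (5/17) = −1.

-1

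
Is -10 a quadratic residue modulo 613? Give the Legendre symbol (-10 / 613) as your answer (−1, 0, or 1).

Euler's criterion: (-10/613) ≡ 603^306 (mod 613).
603^2 ≡ 100 (mod 613)
603^4 ≡ 192 (mod 613)
603^8 ≡ 84 (mod 613)
603^16 ≡ 313 (mod 613)
603^32 ≡ 502 (mod 613)
603^64 ≡ 61 (mod 613)
603^128 ≡ 43 (mod 613)
603^256 ≡ 10 (mod 613)
603^306 = 603^(256+32+16+2) ≡ 1 (mod 613).
Result is 1, so (-10/613) = 1.

1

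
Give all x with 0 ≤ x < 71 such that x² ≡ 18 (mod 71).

35, 36

Since 71 ≡ 3 (mod 4), a square root of 18 is 18^((71+1)/4) = 18^18 mod 71.
Repeated squaring: 18^2≡40, 18^4≡38, 18^8≡24, 18^16≡8 (mod 71).
18^18 = 18^(16+2) ≡ 36 (mod 71).
Check: 36² = 1296 ≡ 18 (mod 71). The two roots are 35 and 36.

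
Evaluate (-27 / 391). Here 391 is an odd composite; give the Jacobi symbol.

1

First reduce: -27 ≡ 364 (mod 391).
Pull out 2^2: since 391 ≡ 7 (mod 8), (2/391) = +1, so (2/391)^2 = +1.
Reciprocity: 91 ≡ 3 and 391 ≡ 3 (mod 4), so (91/391) = −(391/91).
Reduce top mod 91: now compute (27/91).
Reciprocity: 27 ≡ 3 and 91 ≡ 3 (mod 4), so (27/91) = −(91/27).
Reduce top mod 27: now compute (10/27).
Pull out 2: since 27 ≡ 3 (mod 8), (2/27) = -1.
Reciprocity: 5 ≡ 1 and 27 ≡ 3 (mod 4), so (5/27) = +(27/5).
Reduce top mod 5: now compute (2/5).
Pull out 2: since 5 ≡ 5 (mod 8), (2/5) = -1.
Reached (1/5) = 1. Collecting the sign flips along the way, the symbol is +1.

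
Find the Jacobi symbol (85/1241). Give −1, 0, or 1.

Reciprocity: 85 ≡ 1 and 1241 ≡ 1 (mod 4), so (85/1241) = +(1241/85).
Reduce top mod 85: now compute (51/85).
Reciprocity: 51 ≡ 3 and 85 ≡ 1 (mod 4), so (51/85) = +(85/51).
Reduce top mod 51: now compute (34/51).
Pull out 2: since 51 ≡ 3 (mod 8), (2/51) = -1.
Reciprocity: 17 ≡ 1 and 51 ≡ 3 (mod 4), so (17/51) = +(51/17).
Reduce top mod 17: now compute (0/17).
Top reduces to 0: gcd > 1, so the symbol is 0.

0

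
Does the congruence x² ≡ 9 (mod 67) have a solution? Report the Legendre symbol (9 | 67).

Reciprocity: 9 ≡ 1 and 67 ≡ 3 (mod 4), so (9/67) = +(67/9).
Reduce top mod 9: now compute (4/9).
Pull out 2^2: since 9 ≡ 1 (mod 8), (2/9) = +1, so (2/9)^2 = +1.
Reached (1/9) = 1. Collecting the sign flips along the way, the symbol is +1.

1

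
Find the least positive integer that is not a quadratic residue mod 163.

2

(2/163) = −1, so 2 is the smallest positive non-residue mod 163.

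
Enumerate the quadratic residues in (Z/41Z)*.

1,2,4,5,8,9,10,16,18,20,21,23,25,31,32,33,36,37,39,40

Square k = 1,…,20 (k and 41−k give the same square):
1²=1, 2²=4, 3²=9, 4²=16, 5²=25, 6²=36, 7²≡8, 8²≡23, 9²≡40, 10²≡18, 11²≡39, 12²≡21, 13²≡5, 14²≡32, 15²≡20, 16²≡10, 17²≡2, 18²≡37, 19²≡33, 20²≡31 (mod 41).
So the quadratic residues mod 41 are {1, 2, 4, 5, 8, 9, 10, 16, 18, 20, 21, 23, 25, 31, 32, 33, 36, 37, 39, 40}.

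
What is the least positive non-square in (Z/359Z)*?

7

(2/359) = +1, so 2 is a residue.
(3/359) = +1, so 3 is a residue.
(4/359) = +1, so 4 is a residue.
(5/359) = +1, so 5 is a residue.
(6/359) = +1, so 6 is a residue.
(7/359) = −1, so 7 is the smallest positive non-residue mod 359.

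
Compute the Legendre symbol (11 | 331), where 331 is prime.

Euler's criterion: (11/331) ≡ 11^165 (mod 331).
11^2 ≡ 121 (mod 331)
11^4 ≡ 77 (mod 331)
11^8 ≡ 302 (mod 331)
11^16 ≡ 179 (mod 331)
11^32 ≡ 265 (mod 331)
11^64 ≡ 53 (mod 331)
11^128 ≡ 161 (mod 331)
11^165 = 11^(128+32+4+1) ≡ 330 (mod 331).
Result is 330 ≡ −1, so (11/331) = −1.

-1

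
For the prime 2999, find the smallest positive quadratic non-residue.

17

(2/2999) = +1, so 2 is a residue.
(3/2999) = +1, so 3 is a residue.
(4/2999) = +1, so 4 is a residue.
(5/2999) = +1, so 5 is a residue.
(6/2999) = +1, so 6 is a residue.
(7/2999) = +1, so 7 is a residue.
(8/2999) = +1, so 8 is a residue.
(9/2999) = +1, so 9 is a residue.
(10/2999) = +1, so 10 is a residue.
(11/2999) = +1, so 11 is a residue.
(12/2999) = +1, so 12 is a residue.
(13/2999) = +1, so 13 is a residue.
(14/2999) = +1, so 14 is a residue.
(15/2999) = +1, so 15 is a residue.
(16/2999) = +1, so 16 is a residue.
(17/2999) = −1, so 17 is the smallest positive non-residue mod 2999.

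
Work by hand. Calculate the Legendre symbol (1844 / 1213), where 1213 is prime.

-1

First reduce: 1844 ≡ 631 (mod 1213).
Reciprocity: 631 ≡ 3 and 1213 ≡ 1 (mod 4), so (631/1213) = +(1213/631).
Reduce top mod 631: now compute (582/631).
Pull out 2: since 631 ≡ 7 (mod 8), (2/631) = +1.
Reciprocity: 291 ≡ 3 and 631 ≡ 3 (mod 4), so (291/631) = −(631/291).
Reduce top mod 291: now compute (49/291).
Reciprocity: 49 ≡ 1 and 291 ≡ 3 (mod 4), so (49/291) = +(291/49).
Reduce top mod 49: now compute (46/49).
Pull out 2: since 49 ≡ 1 (mod 8), (2/49) = +1.
Reciprocity: 23 ≡ 3 and 49 ≡ 1 (mod 4), so (23/49) = +(49/23).
Reduce top mod 23: now compute (3/23).
Reciprocity: 3 ≡ 3 and 23 ≡ 3 (mod 4), so (3/23) = −(23/3).
Reduce top mod 3: now compute (2/3).
Pull out 2: since 3 ≡ 3 (mod 8), (2/3) = -1.
Reached (1/3) = 1. Collecting the sign flips along the way, the symbol is -1.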